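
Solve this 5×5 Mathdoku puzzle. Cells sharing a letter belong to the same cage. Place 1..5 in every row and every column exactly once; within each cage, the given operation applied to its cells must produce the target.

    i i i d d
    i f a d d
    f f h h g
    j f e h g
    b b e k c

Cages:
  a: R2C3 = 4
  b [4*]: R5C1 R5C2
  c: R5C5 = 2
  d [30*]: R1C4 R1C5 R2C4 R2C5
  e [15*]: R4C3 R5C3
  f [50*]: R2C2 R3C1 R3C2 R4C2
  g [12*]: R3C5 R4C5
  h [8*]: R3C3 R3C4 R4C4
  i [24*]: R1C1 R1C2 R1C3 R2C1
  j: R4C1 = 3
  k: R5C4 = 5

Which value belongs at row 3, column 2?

A is a freebie, so R2C3 = 4.
Cage f needs product 50; hence R3C1 = 5.
Cage j is a single given cell, leaving R4C1 = 3.
Row 4 now contains 3; hence R4C3 = 5.
Row 4 now contains 3, which forces R4C5 = 4.
Column 3 now contains 5, so R5C3 = 3.
Cage k is a single given cell; hence R5C4 = 5.
Cage c is given, so R5C5 = 2.
Cage i needs product 24; hence R1C1 = 4.
Cage i needs product 24; hence R1C2 = 3.
The 4 cells of cage f must have product 50, leaving R2C2 = 5.
Cage h has product 8, so R3C4 = 4.
Column 5 now contains 4, leaving R3C5 = 3.
Column 1 already has 4, which forces R5C1 = 1.
1 is placed in row 5, leaving R5C2 = 4.
The 4 cells of cage i must have product 24, which forces R1C3 = 1.
The 4 cells of cage d must have product 30, so R1C4 = 2.
The 4 cells of cage d must have product 30, leaving R1C5 = 5.
Column 1 already has 1, which forces R2C1 = 2.
Cage d has product 30, leaving R2C4 = 3.
3 is placed in column 5, so R2C5 = 1.
Column 3 now contains 1; hence R3C3 = 2.
Column 4 now contains 2, so R4C4 = 1.
2 is placed in row 3, which forces R3C2 = 1.
Row 4 already has 1, which forces R4C2 = 2.
Completed grid: 4 3 1 2 5 / 2 5 4 3 1 / 5 1 2 4 3 / 3 2 5 1 4 / 1 4 3 5 2.

1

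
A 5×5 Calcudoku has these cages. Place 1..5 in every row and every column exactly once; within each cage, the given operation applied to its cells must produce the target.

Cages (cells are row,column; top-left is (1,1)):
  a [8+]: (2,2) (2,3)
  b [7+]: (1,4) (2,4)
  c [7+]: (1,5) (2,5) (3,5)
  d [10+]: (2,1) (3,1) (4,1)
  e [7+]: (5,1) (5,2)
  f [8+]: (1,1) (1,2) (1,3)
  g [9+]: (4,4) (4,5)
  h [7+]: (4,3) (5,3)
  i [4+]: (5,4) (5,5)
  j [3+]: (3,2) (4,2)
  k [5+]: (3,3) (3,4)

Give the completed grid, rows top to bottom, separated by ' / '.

3 4 1 5 2 / 4 3 5 2 1 / 5 1 2 3 4 / 1 2 3 4 5 / 2 5 4 1 3

In row 3, 5 can only go at (3,1), so (3,1) = 5.
The only place for 3 in column 5 is (5,5).
Cage e's pair has sum 7; hence (5,1) = 2.
Cage e needs two cells with sum 7; hence (5,2) = 5.
5 is placed in row 5, leaving (5,3) = 4.
Row 5 already has 3, which forces (5,4) = 1.
5 is placed in column 2, which forces (2,2) = 3.
Cage a needs two cells with sum 8, which forces (2,3) = 5.
Cage h needs two cells with sum 7; hence (4,3) = 3.
Cage f needs sum 8; hence (1,1) = 3.
The 3 cells of cage f must have sum 8; hence (1,2) = 4.
3 is placed in column 3, which forces (1,3) = 1.
3 is placed in row 1, so (1,4) = 5.
Row 1 already has 1, which forces (1,5) = 2.
1 is placed in column 3; hence (3,3) = 2.
5 is placed in column 4, leaving (4,4) = 4.
Row 4 already has 4; hence (4,5) = 5.
The 3 cells of cage d must have sum 10, leaving (2,1) = 4.
Column 4 already has 4, so (2,4) = 2.
4 is placed in row 2, so (2,5) = 1.
2 is placed in row 3, so (3,2) = 1.
Column 4 already has 4, which forces (3,4) = 3.
Column 5 now contains 1, which forces (3,5) = 4.
Row 4 already has 4, leaving (4,1) = 1.
Cage j's pair has sum 3, so (4,2) = 2.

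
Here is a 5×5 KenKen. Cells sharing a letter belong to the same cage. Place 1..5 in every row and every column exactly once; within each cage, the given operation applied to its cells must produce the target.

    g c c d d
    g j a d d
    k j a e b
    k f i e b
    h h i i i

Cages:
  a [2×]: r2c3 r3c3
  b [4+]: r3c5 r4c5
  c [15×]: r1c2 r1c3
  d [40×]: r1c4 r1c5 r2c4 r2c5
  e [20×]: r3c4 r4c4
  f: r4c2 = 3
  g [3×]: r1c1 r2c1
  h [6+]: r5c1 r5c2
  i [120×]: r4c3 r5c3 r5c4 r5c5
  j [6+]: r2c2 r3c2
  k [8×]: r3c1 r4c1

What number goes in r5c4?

3

F is a freebie, leaving r4c2 = 3.
Row 4 now contains 3; hence r4c5 = 1.
Column 2 now contains 3, so r1c2 = 5.
Cage c needs two cells with product 15; hence r1c3 = 3.
Column 5 already has 1, leaving r3c5 = 3.
Row 1 already has 3; hence r1c1 = 1.
Cage g needs two cells with product 3; hence r2c1 = 3.
The 4 cells of cage i must have product 120, which forces r5c4 = 3.
Cage d has product 40, which forces r2c4 = 1.
The 4 cells of cage d must have product 40, so r2c5 = 5.
Row 2 already has 1, which forces r2c3 = 2.
Cage a's pair has product 2; hence r3c3 = 1.
2 is placed in row 2, so r2c2 = 4.
The two cells of cage j must have sum 6, leaving r3c2 = 2.
Column 2 already has 2, so r5c2 = 1.
Cage i needs product 120; hence r5c5 = 2.
Cage d needs product 40, so r1c4 = 2.
2 is placed in column 5; hence r1c5 = 4.
Row 3 already has 2; hence r3c1 = 4.
4 is placed in row 3; hence r3c4 = 5.
The two cells of cage k must have product 8; hence r4c1 = 2.
5 is placed in column 4; hence r4c4 = 4.
Cage h's pair has sum 6, leaving r5c1 = 5.
Row 5 now contains 5, so r5c3 = 4.
Row 4 already has 4; hence r4c3 = 5.
The full grid is 1 5 3 2 4 / 3 4 2 1 5 / 4 2 1 5 3 / 2 3 5 4 1 / 5 1 4 3 2.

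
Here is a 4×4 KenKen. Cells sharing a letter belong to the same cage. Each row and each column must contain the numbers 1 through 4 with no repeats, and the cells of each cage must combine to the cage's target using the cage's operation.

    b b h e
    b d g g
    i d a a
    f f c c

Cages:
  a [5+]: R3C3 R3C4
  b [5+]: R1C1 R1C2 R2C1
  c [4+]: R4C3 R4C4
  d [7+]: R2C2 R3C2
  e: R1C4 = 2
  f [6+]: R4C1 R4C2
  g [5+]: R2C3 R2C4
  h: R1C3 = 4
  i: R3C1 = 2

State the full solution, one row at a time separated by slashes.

3 1 4 2 / 1 4 2 3 / 2 3 1 4 / 4 2 3 1

Cage h is a single given cell, which forces R1C3 = 4.
E is a freebie, which forces R1C4 = 2.
I is a freebie; hence R3C1 = 2.
Column 1 now contains 2; hence R4C1 = 4.
Row 4 now contains 4, which forces R4C2 = 2.
Cage b has sum 5, leaving R1C1 = 3.
2 is placed in row 1, so R1C2 = 1.
Column 1 now contains 2; hence R2C1 = 1.
Row 2 now contains 1; hence R2C3 = 2.
Cage a needs two cells with sum 5, which forces R3C3 = 1.
The two cells of cage a must have sum 5, so R3C4 = 4.
Column 3 now contains 1; hence R4C3 = 3.
3 is placed in row 4, which forces R4C4 = 1.
Cage d's pair has sum 7; hence R2C2 = 4.
Column 4 already has 4, so R2C4 = 3.
Row 3 now contains 4, which forces R3C2 = 3.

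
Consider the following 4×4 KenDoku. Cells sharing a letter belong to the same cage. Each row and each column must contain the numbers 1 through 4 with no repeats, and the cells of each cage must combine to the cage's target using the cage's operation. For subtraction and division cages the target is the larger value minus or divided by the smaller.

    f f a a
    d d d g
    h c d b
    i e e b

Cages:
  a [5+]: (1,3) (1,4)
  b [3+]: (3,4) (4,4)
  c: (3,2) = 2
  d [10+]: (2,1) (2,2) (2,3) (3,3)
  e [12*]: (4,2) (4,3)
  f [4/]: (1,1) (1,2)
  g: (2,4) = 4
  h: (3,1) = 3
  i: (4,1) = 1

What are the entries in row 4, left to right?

Cage g is a single given cell, so (2,4) = 4.
Cage h is a single given cell, so (3,1) = 3.
Cage c is a single given cell, which forces (3,2) = 2.
2 is placed in row 3, which forces (3,4) = 1.
Cage i is given, so (4,1) = 1.
Column 4 already has 1, leaving (4,4) = 2.
Column 1 now contains 1, which forces (1,1) = 4.
Cage f's pair has quotient 4, which forces (1,2) = 1.
The two cells of cage a must have sum 5, leaving (1,3) = 2.
Column 4 now contains 2, which forces (1,4) = 3.
Column 1 now contains 1; hence (2,1) = 2.
Column 2 already has 1, leaving (2,2) = 3.
Row 2 already has 3, leaving (2,3) = 1.
Row 3 already has 1; hence (3,3) = 4.
Column 2 already has 3, which forces (4,2) = 4.
Column 3 already has 4, leaving (4,3) = 3.
The full grid is 4 1 2 3 / 2 3 1 4 / 3 2 4 1 / 1 4 3 2.

1 4 3 2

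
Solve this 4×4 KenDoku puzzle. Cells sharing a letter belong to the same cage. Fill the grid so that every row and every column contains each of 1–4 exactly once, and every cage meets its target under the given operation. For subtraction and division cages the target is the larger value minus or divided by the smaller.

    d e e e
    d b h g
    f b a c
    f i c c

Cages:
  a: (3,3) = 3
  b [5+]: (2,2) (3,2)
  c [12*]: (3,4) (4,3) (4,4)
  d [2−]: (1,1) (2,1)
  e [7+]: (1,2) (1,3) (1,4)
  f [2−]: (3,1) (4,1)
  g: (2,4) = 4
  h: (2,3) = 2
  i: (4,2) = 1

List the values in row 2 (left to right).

1 3 2 4

Cage h is given, so (2,3) = 2.
Cage g is a single given cell, so (2,4) = 4.
Cage a is a single given cell; hence (3,3) = 3.
Cage i is a single given cell, so (4,2) = 1.
Row 4 already has 1, so (4,3) = 4.
Row 4 already has 1, leaving (4,4) = 3.
The 3 cells of cage e must have sum 7; hence (1,2) = 4.
Column 3 already has 4, leaving (1,3) = 1.
Cage e needs sum 7, which forces (1,4) = 2.
1 is placed in column 2, which forces (2,2) = 3.
Cage f's pair has difference 2; hence (3,1) = 4.
Cage b's pair has sum 5; hence (3,2) = 2.
Cage c needs product 12, leaving (3,4) = 1.
Row 4 already has 3, leaving (4,1) = 2.
Row 1 now contains 1, which forces (1,1) = 3.
3 is placed in row 2, so (2,1) = 1.
The full grid is 3 4 1 2 / 1 3 2 4 / 4 2 3 1 / 2 1 4 3.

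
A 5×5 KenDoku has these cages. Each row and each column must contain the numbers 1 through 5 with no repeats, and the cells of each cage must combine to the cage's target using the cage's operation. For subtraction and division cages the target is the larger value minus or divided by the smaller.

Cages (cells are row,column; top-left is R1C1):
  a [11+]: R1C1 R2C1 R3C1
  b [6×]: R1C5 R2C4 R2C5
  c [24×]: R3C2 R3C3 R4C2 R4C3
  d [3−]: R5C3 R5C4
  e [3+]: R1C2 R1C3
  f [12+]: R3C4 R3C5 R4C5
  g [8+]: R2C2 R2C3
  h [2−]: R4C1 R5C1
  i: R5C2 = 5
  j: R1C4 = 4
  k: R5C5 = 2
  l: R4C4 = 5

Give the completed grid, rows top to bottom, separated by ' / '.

Cage j is given, so R1C4 = 4.
Cage l is a single given cell; hence R4C4 = 5.
Cage i is a single given cell, so R5C2 = 5.
Cage k is a single given cell, so R5C5 = 2.
5 is placed in column 2, so R2C2 = 3.
The two cells of cage g must have sum 8; hence R2C3 = 5.
The 3 cells of cage b must have product 6, so R2C4 = 2.
Row 2 already has 3, leaving R2C5 = 1.
Column 4 already has 5, so R3C4 = 3.
Cage f needs sum 12, so R3C5 = 5.
The 3 cells of cage f must have sum 12; hence R4C5 = 4.
Cage d's pair has difference 3, leaving R5C3 = 4.
Row 5 already has 2, leaving R5C4 = 1.
Cage a needs sum 11, which forces R1C1 = 5.
1 is placed in column 5, leaving R1C5 = 3.
Row 2 already has 2; hence R2C1 = 4.
Cage a needs sum 11, which forces R3C1 = 2.
Cage c has product 24, which forces R3C2 = 4.
Row 3 already has 2, which forces R3C3 = 1.
The two cells of cage h must have difference 2, leaving R4C1 = 1.
Row 4 now contains 1, so R4C2 = 2.
Cage c needs product 24; hence R4C3 = 3.
Row 5 now contains 1; hence R5C1 = 3.
Column 2 now contains 2, leaving R1C2 = 1.
Column 3 now contains 1, which forces R1C3 = 2.

5 1 2 4 3 / 4 3 5 2 1 / 2 4 1 3 5 / 1 2 3 5 4 / 3 5 4 1 2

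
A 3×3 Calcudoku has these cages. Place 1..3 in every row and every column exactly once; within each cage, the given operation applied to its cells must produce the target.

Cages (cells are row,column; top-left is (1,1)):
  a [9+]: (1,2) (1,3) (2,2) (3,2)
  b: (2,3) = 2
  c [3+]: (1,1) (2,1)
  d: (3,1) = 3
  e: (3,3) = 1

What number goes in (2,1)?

1

The 4 cells of cage a must have sum 9; hence (1,3) = 3.
B is a freebie, so (2,3) = 2.
Cage d is given, leaving (3,1) = 3.
Cage e is a single given cell, leaving (3,3) = 1.
The two cells of cage c must have sum 3, leaving (1,1) = 2.
The 4 cells of cage a must have sum 9, leaving (1,2) = 1.
Row 2 already has 2, leaving (2,1) = 1.
Cage a has sum 9, leaving (2,2) = 3.
Row 3 now contains 1; hence (3,2) = 2.
Filled in: 2 1 3 / 1 3 2 / 3 2 1.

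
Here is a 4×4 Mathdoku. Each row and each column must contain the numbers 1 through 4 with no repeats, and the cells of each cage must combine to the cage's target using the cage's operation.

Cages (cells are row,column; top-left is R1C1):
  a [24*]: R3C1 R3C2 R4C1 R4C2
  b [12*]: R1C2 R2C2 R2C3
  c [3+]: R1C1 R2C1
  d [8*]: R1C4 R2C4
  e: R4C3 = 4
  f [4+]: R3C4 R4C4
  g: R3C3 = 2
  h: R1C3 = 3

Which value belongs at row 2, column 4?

H is a freebie, which forces R1C3 = 3.
Cage g is a single given cell, so R3C3 = 2.
Cage e is given, which forces R4C3 = 4.
The 3 cells of cage b must have product 12; hence R1C2 = 4.
Row 1 already has 4, leaving R1C4 = 2.
Cage b needs product 12, leaving R2C2 = 3.
Column 3 now contains 4, which forces R2C3 = 1.
Column 4 already has 2, which forces R2C4 = 4.
Column 2 already has 3, leaving R3C2 = 1.
Row 3 now contains 1; hence R3C4 = 3.
Column 2 now contains 1, so R4C2 = 2.
Column 4 already has 3, leaving R4C4 = 1.
Row 1 now contains 2; hence R1C1 = 1.
1 is placed in row 2, so R2C1 = 2.
Row 3 already has 3, leaving R3C1 = 4.
1 is placed in row 4, leaving R4C1 = 3.
Filled in: 1 4 3 2 / 2 3 1 4 / 4 1 2 3 / 3 2 4 1.

4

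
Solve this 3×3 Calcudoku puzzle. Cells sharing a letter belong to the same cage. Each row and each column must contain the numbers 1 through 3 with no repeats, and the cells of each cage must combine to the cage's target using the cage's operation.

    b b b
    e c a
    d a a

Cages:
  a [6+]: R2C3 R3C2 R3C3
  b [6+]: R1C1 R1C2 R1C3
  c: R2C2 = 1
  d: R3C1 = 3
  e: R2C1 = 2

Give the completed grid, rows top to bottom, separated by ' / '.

Cage e is a single given cell, so R2C1 = 2.
C is a freebie, which forces R2C2 = 1.
Row 2 now contains 1, leaving R2C3 = 3.
Cage d is a single given cell, which forces R3C1 = 3.
Row 3 already has 3, leaving R3C2 = 2.
Row 3 already has 2, so R3C3 = 1.
Column 1 now contains 3, leaving R1C1 = 1.
Column 2 already has 2; hence R1C2 = 3.
1 is placed in column 3, so R1C3 = 2.

1 3 2 / 2 1 3 / 3 2 1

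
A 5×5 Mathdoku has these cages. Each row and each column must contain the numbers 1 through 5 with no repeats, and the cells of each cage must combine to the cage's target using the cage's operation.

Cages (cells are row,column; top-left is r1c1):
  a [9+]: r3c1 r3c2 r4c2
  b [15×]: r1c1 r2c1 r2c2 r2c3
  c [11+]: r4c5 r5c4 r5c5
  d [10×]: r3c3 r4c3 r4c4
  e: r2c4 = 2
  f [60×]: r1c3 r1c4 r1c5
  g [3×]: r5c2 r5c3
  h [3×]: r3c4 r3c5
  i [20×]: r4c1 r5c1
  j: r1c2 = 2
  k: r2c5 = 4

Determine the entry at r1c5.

3

Cage b has product 15, so r1c1 = 1.
Cage j is given, which forces r1c2 = 2.
Cage e is given, so r2c4 = 2.
K is a freebie; hence r2c5 = 4.
The only place for 2 in row 5 is r5c5.
Cage c needs sum 11, which forces r4c5 = 5.
Cage c has sum 11; hence r5c4 = 4.
Cage f has product 60; hence r1c3 = 4.
Cage f needs product 60; hence r1c4 = 5.
Column 5 now contains 5, so r1c5 = 3.
The 3 cells of cage d must have product 10, leaving r3c3 = 5.
3 is placed in column 5; hence r3c5 = 1.
Row 4 already has 5, which forces r4c1 = 4.
Cage d has product 10, which forces r4c3 = 2.
Row 4 already has 5, leaving r4c4 = 1.
Row 5 already has 4, so r5c1 = 5.
Column 1 already has 5; hence r2c1 = 3.
The 4 cells of cage b must have product 15, leaving r2c2 = 5.
Cage b has product 15, leaving r2c3 = 1.
The 3 cells of cage a must have sum 9, so r3c1 = 2.
Cage a needs sum 9, so r3c2 = 4.
Row 3 already has 1; hence r3c4 = 3.
1 is placed in row 4, leaving r4c2 = 3.
Column 2 already has 3, which forces r5c2 = 1.
Column 3 already has 1, leaving r5c3 = 3.
Completed grid: 1 2 4 5 3 / 3 5 1 2 4 / 2 4 5 3 1 / 4 3 2 1 5 / 5 1 3 4 2.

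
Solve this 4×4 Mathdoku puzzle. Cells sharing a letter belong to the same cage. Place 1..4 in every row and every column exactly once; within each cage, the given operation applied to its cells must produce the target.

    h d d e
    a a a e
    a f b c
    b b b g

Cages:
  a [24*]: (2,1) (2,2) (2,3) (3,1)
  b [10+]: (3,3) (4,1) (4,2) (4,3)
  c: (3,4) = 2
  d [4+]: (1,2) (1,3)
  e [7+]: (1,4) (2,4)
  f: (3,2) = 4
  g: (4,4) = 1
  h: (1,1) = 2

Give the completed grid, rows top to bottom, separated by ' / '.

H is a freebie, so (1,1) = 2.
Cage f is a single given cell, so (3,2) = 4.
Cage c is a single given cell, leaving (3,4) = 2.
Cage g is given; hence (4,4) = 1.
Cage b has sum 10, so (3,3) = 1.
Cage d's pair has sum 4, leaving (1,2) = 1.
Column 3 already has 1, leaving (1,3) = 3.
Row 1 now contains 3; hence (1,4) = 4.
Column 2 already has 1; hence (2,2) = 2.
Row 2 now contains 2, so (2,3) = 4.
Column 4 already has 4, so (2,4) = 3.
1 is placed in row 3, leaving (3,1) = 3.
3 is placed in column 1, so (4,1) = 4.
Column 2 now contains 2, leaving (4,2) = 3.
Column 3 now contains 4, so (4,3) = 2.
Row 2 already has 4, leaving (2,1) = 1.

2 1 3 4 / 1 2 4 3 / 3 4 1 2 / 4 3 2 1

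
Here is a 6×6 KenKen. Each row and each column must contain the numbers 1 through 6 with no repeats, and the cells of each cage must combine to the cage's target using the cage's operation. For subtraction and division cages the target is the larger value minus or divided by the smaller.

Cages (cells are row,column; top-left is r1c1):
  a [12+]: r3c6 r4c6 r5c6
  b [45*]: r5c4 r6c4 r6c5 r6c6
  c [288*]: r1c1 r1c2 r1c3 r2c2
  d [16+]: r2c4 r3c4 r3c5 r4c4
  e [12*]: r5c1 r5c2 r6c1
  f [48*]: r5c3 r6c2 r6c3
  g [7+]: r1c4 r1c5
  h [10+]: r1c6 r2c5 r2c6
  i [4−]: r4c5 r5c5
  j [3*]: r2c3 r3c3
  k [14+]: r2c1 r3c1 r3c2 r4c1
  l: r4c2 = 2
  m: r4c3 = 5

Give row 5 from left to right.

Cage l is given, which forces r4c2 = 2.
Cage m is a single given cell, so r4c3 = 5.
Cage b needs product 45, so r5c4 = 3.
The only place for 5 in column 2 is r3c2.
In column 1, 5 can only go at r2c1, so r2c1 = 5.
Cage d needs sum 16; hence r3c5 = 4.
The only place for 3 in row 4 is r4c1.
Column 1 already has 3, leaving r3c1 = 1.
Row 3 now contains 1, so r3c3 = 3.
3 is placed in column 3, leaving r2c3 = 1.
Cage e has product 12, leaving r5c2 = 1.
Column 1 needs a 4, and only r1c1 is open for it.
4 is placed in row 1, which forces r1c2 = 3.
The 4 cells of cage c must have product 288, leaving r1c3 = 6.
The 4 cells of cage c must have product 288, so r2c2 = 4.
Column 2 now contains 4, so r6c2 = 6.
The 4 cells of cage d must have sum 16, leaving r4c4 = 4.
The 3 cells of cage e must have product 12, leaving r5c1 = 6.
6 is placed in row 6; hence r6c1 = 2.
Row 6 already has 2, which forces r6c3 = 4.
4 is placed in column 3, which forces r5c3 = 2.
2 is placed in row 5, which forces r5c5 = 5.
5 is placed in row 5; hence r5c6 = 4.
Cage g needs two cells with sum 7, which forces r1c4 = 5.
5 is placed in column 5, so r1c5 = 2.
2 is placed in row 1, which forces r1c6 = 1.
Cage a has sum 12; hence r3c6 = 2.
Cage i needs two cells with difference 4, which forces r4c5 = 1.
Cage a needs sum 12, which forces r4c6 = 6.
Column 4 now contains 5, leaving r6c4 = 1.
Column 5 now contains 1, leaving r6c5 = 3.
Row 6 already has 3, leaving r6c6 = 5.
Cage d needs sum 16, which forces r2c4 = 2.
3 is placed in column 5, so r2c5 = 6.
Column 6 now contains 6, which forces r2c6 = 3.
Row 3 already has 2; hence r3c4 = 6.
Completed grid: 4 3 6 5 2 1 / 5 4 1 2 6 3 / 1 5 3 6 4 2 / 3 2 5 4 1 6 / 6 1 2 3 5 4 / 2 6 4 1 3 5.

6 1 2 3 5 4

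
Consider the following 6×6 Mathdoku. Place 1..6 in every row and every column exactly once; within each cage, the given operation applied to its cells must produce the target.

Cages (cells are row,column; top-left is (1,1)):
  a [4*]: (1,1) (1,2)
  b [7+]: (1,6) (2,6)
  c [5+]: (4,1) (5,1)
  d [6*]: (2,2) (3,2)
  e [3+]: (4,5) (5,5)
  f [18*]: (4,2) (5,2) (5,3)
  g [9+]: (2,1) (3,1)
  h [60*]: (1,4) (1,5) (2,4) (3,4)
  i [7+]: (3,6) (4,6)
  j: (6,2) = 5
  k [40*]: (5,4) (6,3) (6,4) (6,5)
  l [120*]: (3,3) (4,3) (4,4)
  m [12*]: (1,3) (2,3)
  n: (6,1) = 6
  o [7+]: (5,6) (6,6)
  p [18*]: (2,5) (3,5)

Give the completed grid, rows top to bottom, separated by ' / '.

Cage n is a single given cell; hence (6,1) = 6.
Cage j is a single given cell, leaving (6,2) = 5.
Cage k has product 40; hence (5,4) = 5.
The 4 cells of cage h must have product 60, so (1,5) = 5.
The only place for 3 in row 6 is (6,6).
Cage o needs two cells with sum 7, which forces (5,6) = 4.
In column 2, 4 can only go at (1,2), so (1,2) = 4.
Row 1 now contains 4, leaving (1,1) = 1.
Column 4 needs a 3, and only (1,4) is open for it.
The only place for 3 in column 3 is (5,3).
The two cells of cage c must have sum 5, which forces (4,1) = 3.
Row 5 already has 3, which forces (5,1) = 2.
Row 5 already has 2, which forces (5,5) = 1.
Cage f has product 18, which forces (4,2) = 1.
Column 5 now contains 1, leaving (4,5) = 2.
Row 5 now contains 1, which forces (5,2) = 6.
Column 5 now contains 2, so (6,5) = 4.
In column 3, 1 can only go at (6,3), so (6,3) = 1.
Row 6 already has 1; hence (6,4) = 2.
Column 4 needs a 6, and only (4,4) is open for it.
Cage i needs two cells with sum 7, so (3,6) = 2.
6 is placed in row 4, leaving (4,6) = 5.
2 is placed in column 6; hence (1,6) = 6.
The two cells of cage d must have product 6, so (2,2) = 2.
Row 2 already has 2; hence (2,3) = 6.
Row 2 already has 6, leaving (2,5) = 3.
Column 6 already has 5, so (2,6) = 1.
Row 3 already has 2, which forces (3,2) = 3.
Cage l has product 120, so (3,3) = 5.
3 is placed in column 5, leaving (3,5) = 6.
Row 4 now contains 5, so (4,3) = 4.
6 is placed in row 1, which forces (1,3) = 2.
The two cells of cage g must have sum 9; hence (2,1) = 5.
Row 2 now contains 1, so (2,4) = 4.
5 is placed in row 3, which forces (3,1) = 4.
The 4 cells of cage h must have product 60, leaving (3,4) = 1.

1 4 2 3 5 6 / 5 2 6 4 3 1 / 4 3 5 1 6 2 / 3 1 4 6 2 5 / 2 6 3 5 1 4 / 6 5 1 2 4 3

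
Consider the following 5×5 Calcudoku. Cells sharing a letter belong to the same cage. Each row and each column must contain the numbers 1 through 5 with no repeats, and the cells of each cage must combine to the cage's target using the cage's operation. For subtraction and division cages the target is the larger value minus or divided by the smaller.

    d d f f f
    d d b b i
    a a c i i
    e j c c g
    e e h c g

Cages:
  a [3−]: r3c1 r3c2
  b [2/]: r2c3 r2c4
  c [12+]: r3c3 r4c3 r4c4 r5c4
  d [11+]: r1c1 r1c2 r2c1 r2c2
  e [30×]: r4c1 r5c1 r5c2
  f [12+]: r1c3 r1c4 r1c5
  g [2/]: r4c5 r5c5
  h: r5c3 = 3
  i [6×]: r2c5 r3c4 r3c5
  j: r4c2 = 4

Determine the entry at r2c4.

4

Cage j is given, leaving r4c2 = 4.
Cage h is a single given cell; hence r5c3 = 3.
Cage e needs product 30; hence r4c1 = 3.
Column 5 needs a 5, and only r1c5 is open for it.
Row 1 already has 5, so r1c3 = 4.
Cage f has sum 12, which forces r1c4 = 3.
Cage d has sum 11; hence r2c1 = 5.
Cage d needs sum 11, leaving r2c2 = 3.
Column 1 now contains 5; hence r5c1 = 2.
2 is placed in row 5, so r5c2 = 5.
Column 1 now contains 2, so r1c1 = 1.
Cage d has sum 11, leaving r1c2 = 2.
Column 1 now contains 2, which forces r3c1 = 4.
Cage a needs two cells with difference 3, leaving r3c2 = 1.
Row 3 now contains 1; hence r3c4 = 2.
The 3 cells of cage i must have product 6, so r3c5 = 3.
Cage g needs two cells with quotient 2, so r4c5 = 2.
The two cells of cage b must have quotient 2, which forces r2c3 = 2.
Column 5 already has 2; hence r2c5 = 1.
Row 3 already has 2; hence r3c3 = 5.
The 4 cells of cage c must have sum 12, which forces r4c3 = 1.
Cage c needs sum 12, which forces r4c4 = 5.
Cage c has sum 12; hence r5c4 = 1.
1 is placed in column 5, leaving r5c5 = 4.
Row 2 already has 1, so r2c4 = 4.
Completed grid: 1 2 4 3 5 / 5 3 2 4 1 / 4 1 5 2 3 / 3 4 1 5 2 / 2 5 3 1 4.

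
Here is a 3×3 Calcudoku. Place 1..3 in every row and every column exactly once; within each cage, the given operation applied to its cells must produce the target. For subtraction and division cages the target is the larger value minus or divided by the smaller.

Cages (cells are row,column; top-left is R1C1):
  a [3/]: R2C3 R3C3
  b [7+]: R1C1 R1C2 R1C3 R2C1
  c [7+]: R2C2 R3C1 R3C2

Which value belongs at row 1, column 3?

2

The 4 cells of cage b must have sum 7, which forces R2C1 = 1.
Row 2 now contains 1; hence R2C3 = 3.
3 is placed in column 3, leaving R3C3 = 1.
The 4 cells of cage b must have sum 7; hence R1C1 = 3.
Cage b has sum 7, which forces R1C2 = 1.
1 is placed in column 3, which forces R1C3 = 2.
Row 2 already has 3, so R2C2 = 2.
Cage c has sum 7, leaving R3C1 = 2.
1 is placed in row 3, so R3C2 = 3.
The full grid is 3 1 2 / 1 2 3 / 2 3 1.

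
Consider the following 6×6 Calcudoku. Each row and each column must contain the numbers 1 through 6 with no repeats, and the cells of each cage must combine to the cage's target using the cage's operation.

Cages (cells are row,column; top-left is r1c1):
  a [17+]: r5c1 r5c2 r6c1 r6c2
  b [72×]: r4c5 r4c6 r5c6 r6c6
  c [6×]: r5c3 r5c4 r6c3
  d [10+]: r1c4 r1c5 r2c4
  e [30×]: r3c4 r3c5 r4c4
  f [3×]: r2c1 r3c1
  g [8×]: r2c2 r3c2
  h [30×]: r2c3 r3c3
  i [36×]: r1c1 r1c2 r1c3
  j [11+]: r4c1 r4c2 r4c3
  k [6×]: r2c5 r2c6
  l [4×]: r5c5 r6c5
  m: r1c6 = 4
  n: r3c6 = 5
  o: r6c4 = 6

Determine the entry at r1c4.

Cage m is a single given cell, which forces r1c6 = 4.
Cage n is a single given cell, so r3c6 = 5.
Cage o is given, so r6c4 = 6.
The two cells of cage h must have product 30, so r2c3 = 5.
5 is placed in row 3; hence r3c3 = 6.
The 3 cells of cage e must have product 30, leaving r4c4 = 5.
Row 1 needs a 1, and only r1c4 is open for it.
Row 1 needs a 5, and only r1c5 is open for it.
Cage d has sum 10, so r2c4 = 4.
Row 2 already has 4, which forces r2c2 = 2.
The two cells of cage g must have product 8, leaving r3c2 = 4.
In row 2, 3 can only go at r2c1, so r2c1 = 3.
Column 1 already has 3; hence r3c1 = 1.
Column 3 needs a 4, and only r4c3 is open for it.
Cage j has sum 11, leaving r4c1 = 6.
Cage j has sum 11, which forces r4c2 = 1.
Row 4 now contains 6, leaving r4c5 = 2.
2 is placed in row 4, which forces r4c6 = 3.
Column 1 already has 6; hence r1c1 = 2.
Cage i needs product 36, leaving r1c2 = 6.
The 3 cells of cage i must have product 36, leaving r1c3 = 3.
The 3 cells of cage e must have product 30, so r3c4 = 2.
2 is placed in column 5, so r3c5 = 3.
Column 4 now contains 2, which forces r5c4 = 3.
Cage b has product 72, which forces r5c6 = 6.
Cage b needs product 72, so r6c6 = 2.
The two cells of cage k must have product 6; hence r2c5 = 6.
Column 6 already has 6, leaving r2c6 = 1.
The 4 cells of cage a must have sum 17, so r5c1 = 4.
Row 5 already has 3; hence r5c2 = 5.
The 3 cells of cage c must have product 6, which forces r5c3 = 2.
Row 5 now contains 4, leaving r5c5 = 1.
Cage a needs sum 17, so r6c1 = 5.
The 4 cells of cage a must have sum 17; hence r6c2 = 3.
Row 6 now contains 2, so r6c3 = 1.
1 is placed in column 5, so r6c5 = 4.
Filled in: 2 6 3 1 5 4 / 3 2 5 4 6 1 / 1 4 6 2 3 5 / 6 1 4 5 2 3 / 4 5 2 3 1 6 / 5 3 1 6 4 2.

1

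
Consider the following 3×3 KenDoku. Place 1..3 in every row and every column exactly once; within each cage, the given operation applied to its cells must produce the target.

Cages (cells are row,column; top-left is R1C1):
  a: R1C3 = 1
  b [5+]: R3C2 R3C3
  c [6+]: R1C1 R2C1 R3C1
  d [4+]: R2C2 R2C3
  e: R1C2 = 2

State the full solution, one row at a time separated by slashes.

3 2 1 / 2 1 3 / 1 3 2

Cage e is given; hence R1C2 = 2.
Cage a is given, so R1C3 = 1.
Column 3 already has 1, which forces R2C3 = 3.
Column 2 now contains 2, so R3C2 = 3.
Column 3 already has 3; hence R3C3 = 2.
1 is placed in row 1; hence R1C1 = 3.
The 3 cells of cage c must have sum 6, leaving R2C1 = 2.
Row 2 now contains 3, which forces R2C2 = 1.
Row 3 already has 2, so R3C1 = 1.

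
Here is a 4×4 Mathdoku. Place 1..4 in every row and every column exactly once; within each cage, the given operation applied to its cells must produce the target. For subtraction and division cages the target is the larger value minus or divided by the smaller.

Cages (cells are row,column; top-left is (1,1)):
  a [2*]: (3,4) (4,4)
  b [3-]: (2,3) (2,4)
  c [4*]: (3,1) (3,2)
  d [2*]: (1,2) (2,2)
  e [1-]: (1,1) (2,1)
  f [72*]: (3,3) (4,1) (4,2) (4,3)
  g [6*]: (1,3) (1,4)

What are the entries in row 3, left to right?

1 4 3 2

Cage f has product 72, so (3,3) = 3.
Column 3 now contains 3, leaving (1,3) = 2.
The two cells of cage g must have product 6, leaving (1,4) = 3.
Column 3 already has 2; hence (4,3) = 4.
2 is placed in row 1; hence (1,2) = 1.
Cage d needs two cells with product 2; hence (2,2) = 2.
4 is placed in column 3, which forces (2,3) = 1.
Cage b's pair has difference 3, which forces (2,4) = 4.
Column 2 already has 1, leaving (3,2) = 4.
Column 2 now contains 2, so (4,2) = 3.
Row 1 already has 1; hence (1,1) = 4.
Row 2 already has 2, which forces (2,1) = 3.
Row 3 now contains 4, which forces (3,1) = 1.
1 is placed in row 3; hence (3,4) = 2.
3 is placed in row 4, which forces (4,1) = 2.
Column 4 now contains 2, which forces (4,4) = 1.
The full grid is 4 1 2 3 / 3 2 1 4 / 1 4 3 2 / 2 3 4 1.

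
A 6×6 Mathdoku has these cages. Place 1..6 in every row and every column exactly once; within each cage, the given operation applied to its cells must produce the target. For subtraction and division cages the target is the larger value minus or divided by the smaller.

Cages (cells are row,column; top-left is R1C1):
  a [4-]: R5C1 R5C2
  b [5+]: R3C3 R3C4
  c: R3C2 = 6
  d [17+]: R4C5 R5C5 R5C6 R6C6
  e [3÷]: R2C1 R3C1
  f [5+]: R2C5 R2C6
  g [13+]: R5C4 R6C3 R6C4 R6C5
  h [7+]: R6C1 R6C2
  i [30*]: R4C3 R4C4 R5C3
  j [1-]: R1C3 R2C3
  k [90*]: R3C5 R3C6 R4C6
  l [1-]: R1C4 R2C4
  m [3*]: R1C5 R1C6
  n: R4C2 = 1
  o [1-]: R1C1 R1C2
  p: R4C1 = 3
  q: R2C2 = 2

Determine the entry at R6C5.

Cage q is given, which forces R2C2 = 2.
Cage c is given; hence R3C2 = 6.
Cage p is a single given cell; hence R4C1 = 3.
Cage n is a single given cell, leaving R4C2 = 1.
1 is placed in column 2, so R5C2 = 5.
The two cells of cage e must have quotient 3, so R2C1 = 6.
Cage e needs two cells with quotient 3; hence R3C1 = 2.
Cage k needs product 90, leaving R4C6 = 6.
Cage a's pair has difference 4; hence R5C1 = 1.
Row 5 now contains 1; hence R5C3 = 3.
Cage h needs two cells with sum 7; hence R6C1 = 4.
The two cells of cage h must have sum 7, which forces R6C2 = 3.
Column 1 already has 4, so R1C1 = 5.
Column 2 now contains 3, so R1C2 = 4.
Cage g has sum 13, which forces R5C4 = 4.
Cage d needs sum 17, which forces R5C5 = 6.
4 is placed in row 5; hence R5C6 = 2.
Column 6 already has 2, leaving R6C6 = 5.
Cage b needs two cells with sum 5, leaving R3C3 = 4.
Column 4 now contains 4; hence R3C4 = 1.
Cage k needs product 90, leaving R3C5 = 5.
5 is placed in column 6, leaving R3C6 = 3.
Cage d has sum 17, leaving R4C5 = 4.
Cage m's pair has product 3; hence R1C5 = 3.
Column 6 now contains 3, which forces R1C6 = 1.
Column 5 already has 4, which forces R2C5 = 1.
Cage f's pair has sum 5, so R2C6 = 4.
Column 5 now contains 1, so R6C5 = 2.
Cage j's pair has difference 1, leaving R1C3 = 6.
6 is placed in row 1, leaving R1C4 = 2.
Row 2 already has 1; hence R2C3 = 5.
5 is placed in row 2, which forces R2C4 = 3.
Column 3 now contains 5, so R4C3 = 2.
Column 4 now contains 2, which forces R4C4 = 5.
The 4 cells of cage g must have sum 13, so R6C3 = 1.
Row 6 already has 2; hence R6C4 = 6.
The full grid is 5 4 6 2 3 1 / 6 2 5 3 1 4 / 2 6 4 1 5 3 / 3 1 2 5 4 6 / 1 5 3 4 6 2 / 4 3 1 6 2 5.

2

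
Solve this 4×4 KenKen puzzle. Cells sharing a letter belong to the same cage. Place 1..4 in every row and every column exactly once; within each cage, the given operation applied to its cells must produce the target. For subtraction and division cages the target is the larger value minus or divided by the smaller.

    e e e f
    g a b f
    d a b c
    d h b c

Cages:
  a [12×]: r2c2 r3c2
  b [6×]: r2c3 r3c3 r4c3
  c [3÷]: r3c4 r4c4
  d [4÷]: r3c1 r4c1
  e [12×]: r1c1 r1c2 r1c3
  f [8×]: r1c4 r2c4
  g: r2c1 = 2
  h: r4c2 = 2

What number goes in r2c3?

1

Cage g is a single given cell, so r2c1 = 2.
Row 2 already has 2, so r2c4 = 4.
Cage h is a single given cell; hence r4c2 = 2.
4 is placed in column 4, leaving r1c4 = 2.
Row 2 already has 4, which forces r2c2 = 3.
Row 2 now contains 3, which forces r2c3 = 1.
Cage a's pair has product 12, so r3c2 = 4.
Cage b needs product 6, so r3c3 = 2.
Column 3 already has 1, which forces r4c3 = 3.
Row 4 already has 3, which forces r4c4 = 1.
Cage e has product 12, leaving r1c1 = 3.
4 is placed in column 2; hence r1c2 = 1.
3 is placed in column 3; hence r1c3 = 4.
Row 3 already has 4, leaving r3c1 = 1.
Column 4 already has 1, leaving r3c4 = 3.
Row 4 already has 1, leaving r4c1 = 4.
Completed grid: 3 1 4 2 / 2 3 1 4 / 1 4 2 3 / 4 2 3 1.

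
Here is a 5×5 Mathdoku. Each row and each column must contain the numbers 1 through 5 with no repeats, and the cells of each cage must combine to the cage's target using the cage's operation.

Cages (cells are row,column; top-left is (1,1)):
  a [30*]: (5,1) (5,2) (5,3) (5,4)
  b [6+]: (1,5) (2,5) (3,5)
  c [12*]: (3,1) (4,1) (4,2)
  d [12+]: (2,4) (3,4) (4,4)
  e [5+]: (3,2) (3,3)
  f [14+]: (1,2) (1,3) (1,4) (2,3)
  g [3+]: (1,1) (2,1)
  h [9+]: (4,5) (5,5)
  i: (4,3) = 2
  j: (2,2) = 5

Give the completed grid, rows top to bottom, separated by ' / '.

Cage j is a single given cell; hence (2,2) = 5.
Cage i is a single given cell, so (4,3) = 2.
Row 3 needs a 5, and only (3,4) is open for it.
Cage f has sum 14, leaving (1,3) = 5.
The 4 cells of cage a must have product 30; hence (5,1) = 5.
Row 5 already has 5, so (5,5) = 4.
Column 5 now contains 4, leaving (4,5) = 5.
Cage c needs product 12, leaving (4,2) = 1.
In row 1, 4 can only go at (1,2), so (1,2) = 4.
4 is placed in column 2, so (3,2) = 2.
Cage e needs two cells with sum 5, leaving (3,3) = 3.
Row 3 now contains 3, which forces (3,5) = 1.
2 is placed in column 2, so (5,2) = 3.
Column 3 now contains 3, which forces (5,3) = 1.
Row 5 already has 1, leaving (5,4) = 2.
Column 4 now contains 2, so (1,4) = 1.
The 3 cells of cage b must have sum 6, leaving (1,5) = 3.
Column 3 now contains 3, which forces (2,3) = 4.
4 is placed in row 2; hence (2,4) = 3.
1 is placed in column 5, so (2,5) = 2.
Row 3 now contains 3, so (3,1) = 4.
Cage c has product 12, which forces (4,1) = 3.
Column 4 now contains 3; hence (4,4) = 4.
Row 1 already has 1, so (1,1) = 2.
Row 2 now contains 2, so (2,1) = 1.

2 4 5 1 3 / 1 5 4 3 2 / 4 2 3 5 1 / 3 1 2 4 5 / 5 3 1 2 4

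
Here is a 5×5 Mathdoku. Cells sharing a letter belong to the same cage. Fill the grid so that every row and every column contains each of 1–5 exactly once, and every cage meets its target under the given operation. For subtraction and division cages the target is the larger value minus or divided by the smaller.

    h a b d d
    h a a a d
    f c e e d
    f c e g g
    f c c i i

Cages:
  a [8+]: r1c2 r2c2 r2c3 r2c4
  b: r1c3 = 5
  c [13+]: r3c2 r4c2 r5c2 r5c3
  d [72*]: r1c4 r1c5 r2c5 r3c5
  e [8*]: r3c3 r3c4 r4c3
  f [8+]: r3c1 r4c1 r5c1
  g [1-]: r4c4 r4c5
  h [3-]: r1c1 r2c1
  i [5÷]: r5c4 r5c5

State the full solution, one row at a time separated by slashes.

Cage b is a single given cell; hence r1c3 = 5.
The 4 cells of cage d must have product 72; hence r1c4 = 3.
The only place for 5 in row 2 is r2c1.
Cage h's pair has difference 3; hence r1c1 = 2.
Row 1 now contains 2, leaving r1c2 = 1.
Row 1 now contains 2, so r1c5 = 4.
The only place for 3 in row 2 is r2c5.
3 is placed in column 5, leaving r3c5 = 2.
The 3 cells of cage e must have product 8, so r4c3 = 2.
Row 4 already has 2, leaving r4c4 = 4.
The 3 cells of cage e must have product 8, leaving r3c3 = 4.
Column 4 now contains 4, which forces r3c4 = 1.
Cage g's pair has difference 1, leaving r4c5 = 5.
Column 4 now contains 1, leaving r5c4 = 5.
Column 5 now contains 5, which forces r5c5 = 1.
Cage a needs sum 8, leaving r2c2 = 4.
Column 3 already has 4, leaving r2c3 = 1.
Column 4 now contains 1, leaving r2c4 = 2.
Row 3 now contains 1, which forces r3c1 = 3.
The 4 cells of cage c must have sum 13, so r3c2 = 5.
Cage f has sum 8; hence r4c1 = 1.
Row 4 already has 5, which forces r4c2 = 3.
The 3 cells of cage f must have sum 8, which forces r5c1 = 4.
The 4 cells of cage c must have sum 13, so r5c2 = 2.
1 is placed in row 5, leaving r5c3 = 3.

2 1 5 3 4 / 5 4 1 2 3 / 3 5 4 1 2 / 1 3 2 4 5 / 4 2 3 5 1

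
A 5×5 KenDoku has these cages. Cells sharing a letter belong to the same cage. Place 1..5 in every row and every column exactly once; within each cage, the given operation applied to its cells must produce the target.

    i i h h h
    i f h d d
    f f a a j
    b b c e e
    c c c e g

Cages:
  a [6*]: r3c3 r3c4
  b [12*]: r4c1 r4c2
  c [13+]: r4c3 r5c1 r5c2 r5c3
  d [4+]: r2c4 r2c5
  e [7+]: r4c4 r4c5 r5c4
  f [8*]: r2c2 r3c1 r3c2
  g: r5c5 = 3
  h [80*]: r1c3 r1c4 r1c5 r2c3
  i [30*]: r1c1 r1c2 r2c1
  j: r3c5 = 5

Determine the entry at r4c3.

5

J is a freebie, so r3c5 = 5.
Cage g is a single given cell, which forces r5c5 = 3.
Cage d needs two cells with sum 4; hence r2c4 = 3.
Column 5 now contains 3, leaving r2c5 = 1.
Column 4 now contains 3, which forces r3c4 = 2.
The 3 cells of cage f must have product 8, so r2c2 = 2.
Row 2 already has 2, so r2c3 = 4.
2 is placed in row 3, which forces r3c3 = 3.
Cage e needs sum 7, which forces r4c5 = 2.
Cage i has product 30, so r1c1 = 2.
Cage i has product 30, so r1c2 = 3.
Column 5 already has 2; hence r1c5 = 4.
Row 2 already has 2; hence r2c1 = 5.
Column 2 now contains 3; hence r4c2 = 4.
2 is placed in row 4; hence r4c3 = 5.
Row 4 already has 4, so r4c4 = 1.
Column 1 now contains 5, which forces r5c1 = 1.
Row 5 now contains 1; hence r5c2 = 5.
Row 5 now contains 1; hence r5c3 = 2.
Column 4 already has 1, so r5c4 = 4.
5 is placed in column 3; hence r1c3 = 1.
Column 4 already has 1, which forces r1c4 = 5.
Column 1 now contains 1, leaving r3c1 = 4.
4 is placed in column 2, so r3c2 = 1.
Row 4 already has 4; hence r4c1 = 3.
The full grid is 2 3 1 5 4 / 5 2 4 3 1 / 4 1 3 2 5 / 3 4 5 1 2 / 1 5 2 4 3.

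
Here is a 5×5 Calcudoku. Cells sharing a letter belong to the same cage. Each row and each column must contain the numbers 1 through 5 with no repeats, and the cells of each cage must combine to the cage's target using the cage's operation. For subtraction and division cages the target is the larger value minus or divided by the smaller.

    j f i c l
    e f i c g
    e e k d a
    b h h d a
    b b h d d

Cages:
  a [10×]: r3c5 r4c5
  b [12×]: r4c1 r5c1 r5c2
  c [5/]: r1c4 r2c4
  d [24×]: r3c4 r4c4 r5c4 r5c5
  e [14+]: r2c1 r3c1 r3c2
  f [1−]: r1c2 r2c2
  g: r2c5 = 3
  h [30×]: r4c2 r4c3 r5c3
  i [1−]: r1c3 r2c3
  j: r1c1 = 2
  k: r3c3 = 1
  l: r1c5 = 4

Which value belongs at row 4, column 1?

J is a freebie, which forces r1c1 = 2.
L is a freebie, so r1c5 = 4.
Cage e has sum 14, so r2c1 = 5.
Row 2 now contains 5, leaving r2c4 = 1.
Cage g is a single given cell, leaving r2c5 = 3.
Cage e needs sum 14, so r3c1 = 4.
Cage e has sum 14, leaving r3c2 = 5.
K is a freebie; hence r3c3 = 1.
Row 3 already has 5; hence r3c5 = 2.
Column 5 now contains 2; hence r4c5 = 5.
Column 5 now contains 2; hence r5c5 = 1.
Column 4 already has 1; hence r1c4 = 5.
Row 3 now contains 2, so r3c4 = 3.
The 3 cells of cage b must have product 12; hence r4c1 = 1.
1 is placed in row 5, so r5c1 = 3.
The 3 cells of cage b must have product 12; hence r5c2 = 4.
Cage h has product 30, leaving r5c3 = 5.
Row 5 already has 4, so r5c4 = 2.
Row 1 now contains 5, which forces r1c3 = 3.
4 is placed in column 2, which forces r2c2 = 2.
Row 2 now contains 2, leaving r2c3 = 4.
2 is placed in column 2, leaving r4c2 = 3.
3 is placed in column 3; hence r4c3 = 2.
Column 4 already has 2, which forces r4c4 = 4.
3 is placed in row 1; hence r1c2 = 1.
Filled in: 2 1 3 5 4 / 5 2 4 1 3 / 4 5 1 3 2 / 1 3 2 4 5 / 3 4 5 2 1.

1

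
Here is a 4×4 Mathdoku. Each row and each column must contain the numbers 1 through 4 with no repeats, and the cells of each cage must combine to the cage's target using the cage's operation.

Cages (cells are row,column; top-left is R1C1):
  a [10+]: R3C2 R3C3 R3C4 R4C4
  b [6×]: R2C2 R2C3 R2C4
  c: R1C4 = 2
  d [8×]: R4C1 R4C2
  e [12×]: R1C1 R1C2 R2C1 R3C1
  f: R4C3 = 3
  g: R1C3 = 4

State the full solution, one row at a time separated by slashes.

3 1 4 2 / 4 2 1 3 / 1 3 2 4 / 2 4 3 1

Cage g is given; hence R1C3 = 4.
Cage c is a single given cell, which forces R1C4 = 2.
Cage f is a single given cell, which forces R4C3 = 3.
Cage e has product 12; hence R1C1 = 3.
Row 1 already has 2, so R1C2 = 1.
Row 2 needs a 4, and only R2C1 is open for it.
4 is placed in column 1, so R3C1 = 1.
1 is placed in row 3, leaving R3C3 = 2.
4 is placed in column 1, so R4C1 = 2.
The two cells of cage d must have product 8, which forces R4C2 = 4.
Row 4 already has 4, which forces R4C4 = 1.
Cage b needs product 6, leaving R2C2 = 2.
2 is placed in column 3, so R2C3 = 1.
Column 4 now contains 1; hence R2C4 = 3.
Column 2 already has 4; hence R3C2 = 3.
Cage a has sum 10, so R3C4 = 4.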